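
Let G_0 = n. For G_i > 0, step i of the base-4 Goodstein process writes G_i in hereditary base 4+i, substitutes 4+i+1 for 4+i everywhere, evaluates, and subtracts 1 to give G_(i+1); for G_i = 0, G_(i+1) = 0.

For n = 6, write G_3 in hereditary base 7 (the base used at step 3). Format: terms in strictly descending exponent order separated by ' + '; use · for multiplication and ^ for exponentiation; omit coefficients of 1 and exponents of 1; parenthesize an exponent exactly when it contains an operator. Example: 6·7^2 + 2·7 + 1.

6

step 0: 6 = 4 + 2; sub 5 for 4: 5 + 2; = 7; G_1 = 7−1 = 6
step 1: 6 = 5 + 1; sub 6 for 5: 6 + 1; = 7; G_2 = 7−1 = 6
step 2: 6 = 6; sub 7 for 6: 7; = 7; G_3 = 7−1 = 6
step 3: 6 = 6; sub 8 for 7: 6; = 6; G_4 = 6−1 = 5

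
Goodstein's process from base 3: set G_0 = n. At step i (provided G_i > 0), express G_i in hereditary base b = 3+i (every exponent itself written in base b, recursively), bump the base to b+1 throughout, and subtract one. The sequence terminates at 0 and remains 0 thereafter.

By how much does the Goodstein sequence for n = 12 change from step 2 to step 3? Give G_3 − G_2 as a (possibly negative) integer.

10

base 3: 12 = 3^2 + 3; at 4: 4^2 + 4 = 20; next = 19
base 4: 19 = 4^2 + 3; at 5: 5^2 + 3 = 28; next = 27
base 5: 27 = 5^2 + 2; at 6: 6^2 + 2 = 38; next = 37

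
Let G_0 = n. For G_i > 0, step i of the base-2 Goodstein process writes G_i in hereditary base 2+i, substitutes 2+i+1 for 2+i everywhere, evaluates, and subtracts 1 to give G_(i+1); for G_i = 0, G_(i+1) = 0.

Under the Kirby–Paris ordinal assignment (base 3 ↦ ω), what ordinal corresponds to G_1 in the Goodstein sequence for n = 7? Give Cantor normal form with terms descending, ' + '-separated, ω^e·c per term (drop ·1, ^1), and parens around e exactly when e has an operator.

ω^ω + ω

step 0: 7 = 2^2 + 2 + 1; sub 3 for 2: 3^3 + 3 + 1; = 31; G_1 = 31−1 = 30
step 1: 30 = 3^3 + 3; sub 4 for 3: 4^4 + 4; = 260; G_2 = 260−1 = 259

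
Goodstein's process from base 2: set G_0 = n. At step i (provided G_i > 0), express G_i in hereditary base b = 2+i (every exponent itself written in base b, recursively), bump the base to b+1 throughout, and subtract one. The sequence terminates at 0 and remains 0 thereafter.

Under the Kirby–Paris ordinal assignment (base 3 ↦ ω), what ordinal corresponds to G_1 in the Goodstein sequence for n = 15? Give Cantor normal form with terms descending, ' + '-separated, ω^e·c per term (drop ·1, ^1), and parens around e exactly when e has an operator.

G_0=15  [base 2] 2^(2 + 1) + 2^2 + 2 + 1  →[2↦3]→  3^(3 + 1) + 3^3 + 3 + 1 = 112  −1 ⇒ G_1=111
G_1=111  [base 3] 3^(3 + 1) + 3^3 + 3  →[3↦4]→  4^(4 + 1) + 4^4 + 4 = 1284  −1 ⇒ G_2=1283

ω^(ω + 1) + ω^ω + ω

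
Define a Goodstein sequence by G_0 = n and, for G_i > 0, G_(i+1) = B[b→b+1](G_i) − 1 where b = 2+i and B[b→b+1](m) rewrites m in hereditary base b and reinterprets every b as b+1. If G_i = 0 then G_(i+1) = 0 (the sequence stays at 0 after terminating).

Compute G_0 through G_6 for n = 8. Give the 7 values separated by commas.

8, 80, 553, 6310, 93395, 1647195, 33554571

8 —HB2→ 2^(2 + 1) —bump→ 3^(3 + 1) = 81 —(−1)→ 80
80 —HB3→ 2·3^3 + 2·3^2 + 2·3 + 2 —bump→ 2·4^4 + 2·4^2 + 2·4 + 2 = 554 —(−1)→ 553
553 —HB4→ 2·4^4 + 2·4^2 + 2·4 + 1 —bump→ 2·5^5 + 2·5^2 + 2·5 + 1 = 6311 —(−1)→ 6310
6310 —HB5→ 2·5^5 + 2·5^2 + 2·5 —bump→ 2·6^6 + 2·6^2 + 2·6 = 93396 —(−1)→ 93395
93395 —HB6→ 2·6^6 + 2·6^2 + 6 + 5 —bump→ 2·7^7 + 2·7^2 + 7 + 5 = 1647196 —(−1)→ 1647195
1647195 —HB7→ 2·7^7 + 2·7^2 + 7 + 4 —bump→ 2·8^8 + 2·8^2 + 8 + 4 = 33554572 —(−1)→ 33554571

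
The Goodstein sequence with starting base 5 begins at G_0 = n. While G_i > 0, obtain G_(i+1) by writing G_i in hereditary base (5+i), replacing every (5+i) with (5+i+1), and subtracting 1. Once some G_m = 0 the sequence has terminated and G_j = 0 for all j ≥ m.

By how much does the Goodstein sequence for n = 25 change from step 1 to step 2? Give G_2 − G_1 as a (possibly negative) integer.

G_0=25  [base 5] 5^2  →[5↦6]→  6^2 = 36  −1 ⇒ G_1=35
G_1=35  [base 6] 5·6 + 5  →[6↦7]→  5·7 + 5 = 40  −1 ⇒ G_2=39

4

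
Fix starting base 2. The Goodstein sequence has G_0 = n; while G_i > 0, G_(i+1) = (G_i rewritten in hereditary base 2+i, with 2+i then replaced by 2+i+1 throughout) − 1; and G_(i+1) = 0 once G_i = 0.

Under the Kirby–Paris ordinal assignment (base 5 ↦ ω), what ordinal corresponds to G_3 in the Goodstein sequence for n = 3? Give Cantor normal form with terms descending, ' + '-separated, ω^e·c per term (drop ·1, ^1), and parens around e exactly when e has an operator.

G_0=3  [base 2] 2 + 1  →[2↦3]→  3 + 1 = 4  −1 ⇒ G_1=3
G_1=3  [base 3] 3  →[3↦4]→  4 = 4  −1 ⇒ G_2=3
G_2=3  [base 4] 3  →[4↦5]→  3 = 3  −1 ⇒ G_3=2
G_3=2  [base 5] 2  →[5↦6]→  2 = 2  −1 ⇒ G_4=1

2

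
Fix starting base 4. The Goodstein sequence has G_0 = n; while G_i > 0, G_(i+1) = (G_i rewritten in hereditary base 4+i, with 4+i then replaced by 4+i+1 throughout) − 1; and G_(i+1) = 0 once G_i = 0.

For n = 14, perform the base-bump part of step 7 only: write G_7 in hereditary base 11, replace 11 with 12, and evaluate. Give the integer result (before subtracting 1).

step 0: 14 = 3·4 + 2; sub 5 for 4: 3·5 + 2; = 17; G_1 = 17−1 = 16
step 1: 16 = 3·5 + 1; sub 6 for 5: 3·6 + 1; = 19; G_2 = 19−1 = 18
step 2: 18 = 3·6; sub 7 for 6: 3·7; = 21; G_3 = 21−1 = 20
step 3: 20 = 2·7 + 6; sub 8 for 7: 2·8 + 6; = 22; G_4 = 22−1 = 21
step 4: 21 = 2·8 + 5; sub 9 for 8: 2·9 + 5; = 23; G_5 = 23−1 = 22
step 5: 22 = 2·9 + 4; sub 10 for 9: 2·10 + 4; = 24; G_6 = 24−1 = 23
step 6: 23 = 2·10 + 3; sub 11 for 10: 2·11 + 3; = 25; G_7 = 25−1 = 24

26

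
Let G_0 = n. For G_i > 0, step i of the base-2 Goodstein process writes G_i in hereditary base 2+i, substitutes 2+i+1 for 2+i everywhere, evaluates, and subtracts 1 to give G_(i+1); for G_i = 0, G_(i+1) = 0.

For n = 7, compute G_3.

3127

i=0: 7 = 2^2 + 2 + 1 (b=2); 2→3: 3^3 + 3 + 1 = 31; 31−1 = 30
i=1: 30 = 3^3 + 3 (b=3); 3→4: 4^4 + 4 = 260; 260−1 = 259
i=2: 259 = 4^4 + 3 (b=4); 4→5: 5^5 + 3 = 3128; 3128−1 = 3127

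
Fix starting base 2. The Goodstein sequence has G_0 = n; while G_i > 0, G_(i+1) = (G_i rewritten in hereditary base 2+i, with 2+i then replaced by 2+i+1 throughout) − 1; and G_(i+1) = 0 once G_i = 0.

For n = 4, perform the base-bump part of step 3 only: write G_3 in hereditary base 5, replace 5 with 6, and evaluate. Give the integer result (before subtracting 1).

[0] 4 ≡ 2^2 (base 2). Lift 3: 27. −1: 26.
[1] 26 ≡ 2·3^2 + 2·3 + 2 (base 3). Lift 4: 42. −1: 41.
[2] 41 ≡ 2·4^2 + 2·4 + 1 (base 4). Lift 5: 61. −1: 60.
[3] 60 ≡ 2·5^2 + 2·5 (base 5). Lift 6: 84. −1: 83.

84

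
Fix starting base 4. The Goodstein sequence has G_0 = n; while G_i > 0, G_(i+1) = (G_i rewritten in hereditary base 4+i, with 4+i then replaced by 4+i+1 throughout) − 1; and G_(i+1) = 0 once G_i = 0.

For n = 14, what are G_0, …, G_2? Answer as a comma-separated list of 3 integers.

14, 16, 18

base 4: 14 = 3·4 + 2; at 5: 3·5 + 2 = 17; next = 16
base 5: 16 = 3·5 + 1; at 6: 3·6 + 1 = 19; next = 18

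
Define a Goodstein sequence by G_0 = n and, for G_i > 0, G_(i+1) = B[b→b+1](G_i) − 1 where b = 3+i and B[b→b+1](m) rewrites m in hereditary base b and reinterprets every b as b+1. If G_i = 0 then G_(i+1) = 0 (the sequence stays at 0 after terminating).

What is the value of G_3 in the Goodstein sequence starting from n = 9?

19

base 3: 9 = 3^2; at 4: 4^2 = 16; next = 15
base 4: 15 = 3·4 + 3; at 5: 3·5 + 3 = 18; next = 17
base 5: 17 = 3·5 + 2; at 6: 3·6 + 2 = 20; next = 19
base 6: 19 = 3·6 + 1; at 7: 3·7 + 1 = 22; next = 21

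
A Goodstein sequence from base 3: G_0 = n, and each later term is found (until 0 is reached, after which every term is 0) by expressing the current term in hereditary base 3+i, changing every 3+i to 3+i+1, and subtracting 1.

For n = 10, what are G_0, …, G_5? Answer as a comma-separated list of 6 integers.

base 3: 10 = 3^2 + 1; at 4: 4^2 + 1 = 17; next = 16
base 4: 16 = 4^2; at 5: 5^2 = 25; next = 24
base 5: 24 = 4·5 + 4; at 6: 4·6 + 4 = 28; next = 27
base 6: 27 = 4·6 + 3; at 7: 4·7 + 3 = 31; next = 30
base 7: 30 = 4·7 + 2; at 8: 4·8 + 2 = 34; next = 33

10, 16, 24, 27, 30, 33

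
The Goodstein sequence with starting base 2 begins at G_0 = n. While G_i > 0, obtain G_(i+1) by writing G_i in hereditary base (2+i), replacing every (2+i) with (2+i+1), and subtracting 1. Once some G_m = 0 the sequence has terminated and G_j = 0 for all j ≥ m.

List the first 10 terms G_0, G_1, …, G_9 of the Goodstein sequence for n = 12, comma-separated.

step 0: 12 = 2^(2 + 1) + 2^2; sub 3 for 2: 3^(3 + 1) + 3^3; = 108; G_1 = 108−1 = 107
step 1: 107 = 3^(3 + 1) + 2·3^2 + 2·3 + 2; sub 4 for 3: 4^(4 + 1) + 2·4^2 + 2·4 + 2; = 1066; G_2 = 1066−1 = 1065
step 2: 1065 = 4^(4 + 1) + 2·4^2 + 2·4 + 1; sub 5 for 4: 5^(5 + 1) + 2·5^2 + 2·5 + 1; = 15686; G_3 = 15686−1 = 15685
step 3: 15685 = 5^(5 + 1) + 2·5^2 + 2·5; sub 6 for 5: 6^(6 + 1) + 2·6^2 + 2·6; = 280020; G_4 = 280020−1 = 280019
step 4: 280019 = 6^(6 + 1) + 2·6^2 + 6 + 5; sub 7 for 6: 7^(7 + 1) + 2·7^2 + 7 + 5; = 5764911; G_5 = 5764911−1 = 5764910
step 5: 5764910 = 7^(7 + 1) + 2·7^2 + 7 + 4; sub 8 for 7: 8^(8 + 1) + 2·8^2 + 8 + 4; = 134217868; G_6 = 134217868−1 = 134217867
step 6: 134217867 = 8^(8 + 1) + 2·8^2 + 8 + 3; sub 9 for 8: 9^(9 + 1) + 2·9^2 + 9 + 3; = 3486784575; G_7 = 3486784575−1 = 3486784574
step 7: 3486784574 = 9^(9 + 1) + 2·9^2 + 9 + 2; sub 10 for 9: 10^(10 + 1) + 2·10^2 + 10 + 2; = 100000000212; G_8 = 100000000212−1 = 100000000211
step 8: 100000000211 = 10^(10 + 1) + 2·10^2 + 10 + 1; sub 11 for 10: 11^(11 + 1) + 2·11^2 + 11 + 1; = 3138428376975; G_9 = 3138428376975−1 = 3138428376974

12, 107, 1065, 15685, 280019, 5764910, 134217867, 3486784574, 100000000211, 3138428376974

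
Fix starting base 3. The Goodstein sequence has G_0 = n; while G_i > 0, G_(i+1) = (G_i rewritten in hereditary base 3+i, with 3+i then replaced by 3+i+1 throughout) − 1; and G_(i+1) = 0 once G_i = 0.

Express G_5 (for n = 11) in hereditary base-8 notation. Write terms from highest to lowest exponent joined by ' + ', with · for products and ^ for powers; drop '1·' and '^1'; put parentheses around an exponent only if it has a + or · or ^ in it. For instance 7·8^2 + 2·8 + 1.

G_0=11  [base 3] 3^2 + 2  →[3↦4]→  4^2 + 2 = 18  −1 ⇒ G_1=17
G_1=17  [base 4] 4^2 + 1  →[4↦5]→  5^2 + 1 = 26  −1 ⇒ G_2=25
G_2=25  [base 5] 5^2  →[5↦6]→  6^2 = 36  −1 ⇒ G_3=35
G_3=35  [base 6] 5·6 + 5  →[6↦7]→  5·7 + 5 = 40  −1 ⇒ G_4=39
G_4=39  [base 7] 5·7 + 4  →[7↦8]→  5·8 + 4 = 44  −1 ⇒ G_5=43
G_5=43  [base 8] 5·8 + 3  →[8↦9]→  5·9 + 3 = 48  −1 ⇒ G_6=47

5·8 + 3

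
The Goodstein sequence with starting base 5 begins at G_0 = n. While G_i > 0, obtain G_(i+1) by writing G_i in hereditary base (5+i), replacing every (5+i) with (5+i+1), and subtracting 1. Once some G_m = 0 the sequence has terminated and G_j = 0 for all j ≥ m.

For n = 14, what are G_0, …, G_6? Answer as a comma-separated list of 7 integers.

14, 15, 16, 17, 18, 19, 19

step 0: 14 = 2·5 + 4; sub 6 for 5: 2·6 + 4; = 16; G_1 = 16−1 = 15
step 1: 15 = 2·6 + 3; sub 7 for 6: 2·7 + 3; = 17; G_2 = 17−1 = 16
step 2: 16 = 2·7 + 2; sub 8 for 7: 2·8 + 2; = 18; G_3 = 18−1 = 17
step 3: 17 = 2·8 + 1; sub 9 for 8: 2·9 + 1; = 19; G_4 = 19−1 = 18
step 4: 18 = 2·9; sub 10 for 9: 2·10; = 20; G_5 = 20−1 = 19
step 5: 19 = 10 + 9; sub 11 for 10: 11 + 9; = 20; G_6 = 20−1 = 19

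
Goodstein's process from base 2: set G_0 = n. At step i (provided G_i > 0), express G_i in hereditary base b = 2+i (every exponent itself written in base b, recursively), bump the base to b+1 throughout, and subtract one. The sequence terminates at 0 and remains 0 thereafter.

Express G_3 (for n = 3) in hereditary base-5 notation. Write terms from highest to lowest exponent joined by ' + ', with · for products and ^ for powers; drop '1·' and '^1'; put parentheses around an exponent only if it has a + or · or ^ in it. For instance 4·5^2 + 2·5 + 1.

2

G_0 = 3. HB_2(3) = 2 + 1. Bump = 4. G_1 = 3.
G_1 = 3. HB_3(3) = 3. Bump = 4. G_2 = 3.
G_2 = 3. HB_4(3) = 3. Bump = 3. G_3 = 2.
G_3 = 2. HB_5(2) = 2. Bump = 2. G_4 = 1.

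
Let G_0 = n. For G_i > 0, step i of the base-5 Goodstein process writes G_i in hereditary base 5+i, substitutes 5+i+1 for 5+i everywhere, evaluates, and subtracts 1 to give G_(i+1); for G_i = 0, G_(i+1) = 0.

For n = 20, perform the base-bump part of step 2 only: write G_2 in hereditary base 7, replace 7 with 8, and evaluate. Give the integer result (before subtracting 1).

G_0=20  [base 5] 4·5  →[5↦6]→  4·6 = 24  −1 ⇒ G_1=23
G_1=23  [base 6] 3·6 + 5  →[6↦7]→  3·7 + 5 = 26  −1 ⇒ G_2=25

28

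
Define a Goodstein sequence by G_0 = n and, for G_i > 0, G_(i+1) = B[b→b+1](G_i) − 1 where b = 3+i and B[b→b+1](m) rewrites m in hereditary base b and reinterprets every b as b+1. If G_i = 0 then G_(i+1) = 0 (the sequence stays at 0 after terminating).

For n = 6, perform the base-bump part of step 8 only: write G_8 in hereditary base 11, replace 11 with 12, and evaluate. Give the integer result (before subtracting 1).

step 0: 6 = 2·3; sub 4 for 3: 2·4; = 8; G_1 = 8−1 = 7
step 1: 7 = 4 + 3; sub 5 for 4: 5 + 3; = 8; G_2 = 8−1 = 7
step 2: 7 = 5 + 2; sub 6 for 5: 6 + 2; = 8; G_3 = 8−1 = 7
step 3: 7 = 6 + 1; sub 7 for 6: 7 + 1; = 8; G_4 = 8−1 = 7
step 4: 7 = 7; sub 8 for 7: 8; = 8; G_5 = 8−1 = 7
step 5: 7 = 7; sub 9 for 8: 7; = 7; G_6 = 7−1 = 6
step 6: 6 = 6; sub 10 for 9: 6; = 6; G_7 = 6−1 = 5
step 7: 5 = 5; sub 11 for 10: 5; = 5; G_8 = 5−1 = 4

4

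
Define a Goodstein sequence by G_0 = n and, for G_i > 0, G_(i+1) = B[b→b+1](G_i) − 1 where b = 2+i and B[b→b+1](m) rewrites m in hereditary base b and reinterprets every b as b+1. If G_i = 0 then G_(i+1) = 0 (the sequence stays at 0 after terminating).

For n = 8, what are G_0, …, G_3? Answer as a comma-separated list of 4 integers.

i=0: 8 = 2^(2 + 1) (b=2); 2→3: 3^(3 + 1) = 81; 81−1 = 80
i=1: 80 = 2·3^3 + 2·3^2 + 2·3 + 2 (b=3); 3→4: 2·4^4 + 2·4^2 + 2·4 + 2 = 554; 554−1 = 553
i=2: 553 = 2·4^4 + 2·4^2 + 2·4 + 1 (b=4); 4→5: 2·5^5 + 2·5^2 + 2·5 + 1 = 6311; 6311−1 = 6310

8, 80, 553, 6310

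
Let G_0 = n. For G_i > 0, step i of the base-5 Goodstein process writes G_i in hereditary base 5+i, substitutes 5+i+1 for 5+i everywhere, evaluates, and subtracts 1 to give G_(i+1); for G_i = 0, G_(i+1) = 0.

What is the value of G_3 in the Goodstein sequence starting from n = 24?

33

24 —HB5→ 4·5 + 4 —bump→ 4·6 + 4 = 28 —(−1)→ 27
27 —HB6→ 4·6 + 3 —bump→ 4·7 + 3 = 31 —(−1)→ 30
30 —HB7→ 4·7 + 2 —bump→ 4·8 + 2 = 34 —(−1)→ 33
33 —HB8→ 4·8 + 1 —bump→ 4·9 + 1 = 37 —(−1)→ 36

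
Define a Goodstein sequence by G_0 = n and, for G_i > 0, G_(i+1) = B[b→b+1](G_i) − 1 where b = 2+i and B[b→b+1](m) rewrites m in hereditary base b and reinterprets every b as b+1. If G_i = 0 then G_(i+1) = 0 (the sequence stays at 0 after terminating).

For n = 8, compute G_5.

1647195

G_0 = 8. HB_2(8) = 2^(2 + 1). Bump = 81. G_1 = 80.
G_1 = 80. HB_3(80) = 2·3^3 + 2·3^2 + 2·3 + 2. Bump = 554. G_2 = 553.
G_2 = 553. HB_4(553) = 2·4^4 + 2·4^2 + 2·4 + 1. Bump = 6311. G_3 = 6310.
G_3 = 6310. HB_5(6310) = 2·5^5 + 2·5^2 + 2·5. Bump = 93396. G_4 = 93395.
G_4 = 93395. HB_6(93395) = 2·6^6 + 2·6^2 + 6 + 5. Bump = 1647196. G_5 = 1647195.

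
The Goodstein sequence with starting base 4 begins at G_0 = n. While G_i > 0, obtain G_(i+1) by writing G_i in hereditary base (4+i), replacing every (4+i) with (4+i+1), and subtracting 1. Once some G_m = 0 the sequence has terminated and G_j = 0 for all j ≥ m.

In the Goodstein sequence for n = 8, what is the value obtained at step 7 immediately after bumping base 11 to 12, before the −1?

8 —HB4→ 2·4 —bump→ 2·5 = 10 —(−1)→ 9
9 —HB5→ 5 + 4 —bump→ 6 + 4 = 10 —(−1)→ 9
9 —HB6→ 6 + 3 —bump→ 7 + 3 = 10 —(−1)→ 9
9 —HB7→ 7 + 2 —bump→ 8 + 2 = 10 —(−1)→ 9
9 —HB8→ 8 + 1 —bump→ 9 + 1 = 10 —(−1)→ 9
9 —HB9→ 9 —bump→ 10 = 10 —(−1)→ 9
9 —HB10→ 9 —bump→ 9 = 9 —(−1)→ 8
8 —HB11→ 8 —bump→ 8 = 8 —(−1)→ 7

8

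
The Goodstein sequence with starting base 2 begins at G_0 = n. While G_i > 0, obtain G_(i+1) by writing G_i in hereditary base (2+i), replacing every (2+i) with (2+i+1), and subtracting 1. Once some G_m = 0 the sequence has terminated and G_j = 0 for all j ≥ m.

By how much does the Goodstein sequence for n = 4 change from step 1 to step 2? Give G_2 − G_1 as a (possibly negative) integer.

15

4 —HB2→ 2^2 —bump→ 3^3 = 27 —(−1)→ 26
26 —HB3→ 2·3^2 + 2·3 + 2 —bump→ 2·4^2 + 2·4 + 2 = 42 —(−1)→ 41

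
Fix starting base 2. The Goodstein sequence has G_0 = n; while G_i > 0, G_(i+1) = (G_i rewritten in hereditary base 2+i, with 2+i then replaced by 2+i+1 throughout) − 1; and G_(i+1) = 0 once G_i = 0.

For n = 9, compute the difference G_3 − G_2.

8819

9 —HB2→ 2^(2 + 1) + 1 —bump→ 3^(3 + 1) + 1 = 82 —(−1)→ 81
81 —HB3→ 3^(3 + 1) —bump→ 4^(4 + 1) = 1024 —(−1)→ 1023
1023 —HB4→ 3·4^4 + 3·4^3 + 3·4^2 + 3·4 + 3 —bump→ 3·5^5 + 3·5^3 + 3·5^2 + 3·5 + 3 = 9843 —(−1)→ 9842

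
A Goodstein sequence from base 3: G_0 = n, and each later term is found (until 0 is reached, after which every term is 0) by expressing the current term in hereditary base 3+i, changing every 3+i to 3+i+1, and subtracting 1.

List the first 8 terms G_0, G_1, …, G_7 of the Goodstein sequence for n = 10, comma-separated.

10, 16, 24, 27, 30, 33, 36, 39

10 —HB3→ 3^2 + 1 —bump→ 4^2 + 1 = 17 —(−1)→ 16
16 —HB4→ 4^2 —bump→ 5^2 = 25 —(−1)→ 24
24 —HB5→ 4·5 + 4 —bump→ 4·6 + 4 = 28 —(−1)→ 27
27 —HB6→ 4·6 + 3 —bump→ 4·7 + 3 = 31 —(−1)→ 30
30 —HB7→ 4·7 + 2 —bump→ 4·8 + 2 = 34 —(−1)→ 33
33 —HB8→ 4·8 + 1 —bump→ 4·9 + 1 = 37 —(−1)→ 36
36 —HB9→ 4·9 —bump→ 4·10 = 40 —(−1)→ 39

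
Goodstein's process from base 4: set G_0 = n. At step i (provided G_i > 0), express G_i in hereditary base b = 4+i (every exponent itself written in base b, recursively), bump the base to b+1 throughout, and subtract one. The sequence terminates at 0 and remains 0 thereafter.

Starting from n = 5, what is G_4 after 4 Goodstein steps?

3

G_0 = 5. HB_4(5) = 4 + 1. Bump = 6. G_1 = 5.
G_1 = 5. HB_5(5) = 5. Bump = 6. G_2 = 5.
G_2 = 5. HB_6(5) = 5. Bump = 5. G_3 = 4.
G_3 = 4. HB_7(4) = 4. Bump = 4. G_4 = 3.
G_4 = 3. HB_8(3) = 3. Bump = 3. G_5 = 2.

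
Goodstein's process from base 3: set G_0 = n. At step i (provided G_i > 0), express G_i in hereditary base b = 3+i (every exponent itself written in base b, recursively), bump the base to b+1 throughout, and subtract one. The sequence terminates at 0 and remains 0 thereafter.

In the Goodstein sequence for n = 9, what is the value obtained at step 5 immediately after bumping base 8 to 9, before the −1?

25

[0] 9 ≡ 3^2 (base 3). Lift 4: 16. −1: 15.
[1] 15 ≡ 3·4 + 3 (base 4). Lift 5: 18. −1: 17.
[2] 17 ≡ 3·5 + 2 (base 5). Lift 6: 20. −1: 19.
[3] 19 ≡ 3·6 + 1 (base 6). Lift 7: 22. −1: 21.
[4] 21 ≡ 3·7 (base 7). Lift 8: 24. −1: 23.
[5] 23 ≡ 2·8 + 7 (base 8). Lift 9: 25. −1: 24.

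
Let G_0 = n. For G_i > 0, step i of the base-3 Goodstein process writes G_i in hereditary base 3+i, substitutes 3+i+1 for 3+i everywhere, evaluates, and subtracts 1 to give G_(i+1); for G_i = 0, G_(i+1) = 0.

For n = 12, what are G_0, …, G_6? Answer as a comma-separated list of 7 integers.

12 —HB3→ 3^2 + 3 —bump→ 4^2 + 4 = 20 —(−1)→ 19
19 —HB4→ 4^2 + 3 —bump→ 5^2 + 3 = 28 —(−1)→ 27
27 —HB5→ 5^2 + 2 —bump→ 6^2 + 2 = 38 —(−1)→ 37
37 —HB6→ 6^2 + 1 —bump→ 7^2 + 1 = 50 —(−1)→ 49
49 —HB7→ 7^2 —bump→ 8^2 = 64 —(−1)→ 63
63 —HB8→ 7·8 + 7 —bump→ 7·9 + 7 = 70 —(−1)→ 69

12, 19, 27, 37, 49, 63, 69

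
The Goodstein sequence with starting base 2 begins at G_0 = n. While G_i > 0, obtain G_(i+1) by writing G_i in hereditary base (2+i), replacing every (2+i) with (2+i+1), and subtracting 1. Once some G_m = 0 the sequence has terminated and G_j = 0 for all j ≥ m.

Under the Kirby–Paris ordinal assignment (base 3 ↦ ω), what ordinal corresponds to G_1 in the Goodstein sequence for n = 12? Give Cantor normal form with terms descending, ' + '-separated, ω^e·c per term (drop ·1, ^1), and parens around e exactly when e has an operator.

i=0: 12 = 2^(2 + 1) + 2^2 (b=2); 2→3: 3^(3 + 1) + 3^3 = 108; 108−1 = 107
i=1: 107 = 3^(3 + 1) + 2·3^2 + 2·3 + 2 (b=3); 3→4: 4^(4 + 1) + 2·4^2 + 2·4 + 2 = 1066; 1066−1 = 1065

ω^(ω + 1) + ω^2·2 + ω·2 + 2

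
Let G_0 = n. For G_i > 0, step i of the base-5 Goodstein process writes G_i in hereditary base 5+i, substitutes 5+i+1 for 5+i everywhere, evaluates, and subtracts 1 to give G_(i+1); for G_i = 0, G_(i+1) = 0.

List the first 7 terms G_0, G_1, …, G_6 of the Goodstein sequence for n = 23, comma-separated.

step 0: 23 = 4·5 + 3; sub 6 for 5: 4·6 + 3; = 27; G_1 = 27−1 = 26
step 1: 26 = 4·6 + 2; sub 7 for 6: 4·7 + 2; = 30; G_2 = 30−1 = 29
step 2: 29 = 4·7 + 1; sub 8 for 7: 4·8 + 1; = 33; G_3 = 33−1 = 32
step 3: 32 = 4·8; sub 9 for 8: 4·9; = 36; G_4 = 36−1 = 35
step 4: 35 = 3·9 + 8; sub 10 for 9: 3·10 + 8; = 38; G_5 = 38−1 = 37
step 5: 37 = 3·10 + 7; sub 11 for 10: 3·11 + 7; = 40; G_6 = 40−1 = 39

23, 26, 29, 32, 35, 37, 39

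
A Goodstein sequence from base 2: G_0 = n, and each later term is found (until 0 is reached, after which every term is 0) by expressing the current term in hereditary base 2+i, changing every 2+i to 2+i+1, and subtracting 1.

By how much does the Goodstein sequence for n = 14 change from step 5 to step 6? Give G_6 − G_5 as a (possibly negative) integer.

128542131

G_0 = 14. HB_2(14) = 2^(2 + 1) + 2^2 + 2. Bump = 111. G_1 = 110.
G_1 = 110. HB_3(110) = 3^(3 + 1) + 3^3 + 2. Bump = 1282. G_2 = 1281.
G_2 = 1281. HB_4(1281) = 4^(4 + 1) + 4^4 + 1. Bump = 18751. G_3 = 18750.
G_3 = 18750. HB_5(18750) = 5^(5 + 1) + 5^5. Bump = 326592. G_4 = 326591.
G_4 = 326591. HB_6(326591) = 6^(6 + 1) + 5·6^5 + 5·6^4 + 5·6^3 + 5·6^2 + 5·6 + 5. Bump = 5862841. G_5 = 5862840.
G_5 = 5862840. HB_7(5862840) = 7^(7 + 1) + 5·7^5 + 5·7^4 + 5·7^3 + 5·7^2 + 5·7 + 4. Bump = 134404972. G_6 = 134404971.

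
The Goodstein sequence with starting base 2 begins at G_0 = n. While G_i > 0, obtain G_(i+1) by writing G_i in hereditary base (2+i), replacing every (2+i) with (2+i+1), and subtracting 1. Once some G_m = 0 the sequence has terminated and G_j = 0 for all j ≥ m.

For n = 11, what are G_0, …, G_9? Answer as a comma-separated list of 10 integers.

11, 84, 1027, 15627, 279937, 5764801, 134217727, 2749609302, 70077777775, 1997331745490

G_0=11  [base 2] 2^(2 + 1) + 2 + 1  →[2↦3]→  3^(3 + 1) + 3 + 1 = 85  −1 ⇒ G_1=84
G_1=84  [base 3] 3^(3 + 1) + 3  →[3↦4]→  4^(4 + 1) + 4 = 1028  −1 ⇒ G_2=1027
G_2=1027  [base 4] 4^(4 + 1) + 3  →[4↦5]→  5^(5 + 1) + 3 = 15628  −1 ⇒ G_3=15627
G_3=15627  [base 5] 5^(5 + 1) + 2  →[5↦6]→  6^(6 + 1) + 2 = 279938  −1 ⇒ G_4=279937
G_4=279937  [base 6] 6^(6 + 1) + 1  →[6↦7]→  7^(7 + 1) + 1 = 5764802  −1 ⇒ G_5=5764801
G_5=5764801  [base 7] 7^(7 + 1)  →[7↦8]→  8^(8 + 1) = 134217728  −1 ⇒ G_6=134217727
G_6=134217727  [base 8] 7·8^8 + 7·8^7 + 7·8^6 + 7·8^5 + 7·8^4 + 7·8^3 + 7·8^2 + 7·8 + 7  →[8↦9]→  7·9^9 + 7·9^7 + 7·9^6 + 7·9^5 + 7·9^4 + 7·9^3 + 7·9^2 + 7·9 + 7 = 2749609303  −1 ⇒ G_7=2749609302
G_7=2749609302  [base 9] 7·9^9 + 7·9^7 + 7·9^6 + 7·9^5 + 7·9^4 + 7·9^3 + 7·9^2 + 7·9 + 6  →[9↦10]→  7·10^10 + 7·10^7 + 7·10^6 + 7·10^5 + 7·10^4 + 7·10^3 + 7·10^2 + 7·10 + 6 = 70077777776  −1 ⇒ G_8=70077777775
G_8=70077777775  [base 10] 7·10^10 + 7·10^7 + 7·10^6 + 7·10^5 + 7·10^4 + 7·10^3 + 7·10^2 + 7·10 + 5  →[10↦11]→  7·11^11 + 7·11^7 + 7·11^6 + 7·11^5 + 7·11^4 + 7·11^3 + 7·11^2 + 7·11 + 5 = 1997331745491  −1 ⇒ G_9=1997331745490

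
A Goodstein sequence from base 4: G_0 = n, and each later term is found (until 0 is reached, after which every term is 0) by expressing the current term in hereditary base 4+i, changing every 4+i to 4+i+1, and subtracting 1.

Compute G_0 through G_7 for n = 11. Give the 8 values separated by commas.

11, 12, 13, 14, 15, 15, 15, 15

i=0: 11 = 2·4 + 3 (b=4); 4→5: 2·5 + 3 = 13; 13−1 = 12
i=1: 12 = 2·5 + 2 (b=5); 5→6: 2·6 + 2 = 14; 14−1 = 13
i=2: 13 = 2·6 + 1 (b=6); 6→7: 2·7 + 1 = 15; 15−1 = 14
i=3: 14 = 2·7 (b=7); 7→8: 2·8 = 16; 16−1 = 15
i=4: 15 = 8 + 7 (b=8); 8→9: 9 + 7 = 16; 16−1 = 15
i=5: 15 = 9 + 6 (b=9); 9→10: 10 + 6 = 16; 16−1 = 15
i=6: 15 = 10 + 5 (b=10); 10→11: 11 + 5 = 16; 16−1 = 15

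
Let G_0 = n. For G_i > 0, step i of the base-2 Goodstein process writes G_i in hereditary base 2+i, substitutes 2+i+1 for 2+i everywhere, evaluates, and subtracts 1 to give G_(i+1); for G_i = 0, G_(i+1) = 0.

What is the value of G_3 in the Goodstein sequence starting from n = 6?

3125

G_0 = 6. HB_2(6) = 2^2 + 2. Bump = 30. G_1 = 29.
G_1 = 29. HB_3(29) = 3^3 + 2. Bump = 258. G_2 = 257.
G_2 = 257. HB_4(257) = 4^4 + 1. Bump = 3126. G_3 = 3125.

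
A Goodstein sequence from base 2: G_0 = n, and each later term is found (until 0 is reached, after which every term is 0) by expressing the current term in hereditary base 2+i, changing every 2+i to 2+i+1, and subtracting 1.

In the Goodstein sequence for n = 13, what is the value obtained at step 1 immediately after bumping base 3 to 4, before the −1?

(0) 13|_2 = 2^(2 + 1) + 2^2 + 1 ↦ 3^(3 + 1) + 3^3 + 1|_3 = 109 ⇒ 108
(1) 108|_3 = 3^(3 + 1) + 3^3 ↦ 4^(4 + 1) + 4^4|_4 = 1280 ⇒ 1279

1280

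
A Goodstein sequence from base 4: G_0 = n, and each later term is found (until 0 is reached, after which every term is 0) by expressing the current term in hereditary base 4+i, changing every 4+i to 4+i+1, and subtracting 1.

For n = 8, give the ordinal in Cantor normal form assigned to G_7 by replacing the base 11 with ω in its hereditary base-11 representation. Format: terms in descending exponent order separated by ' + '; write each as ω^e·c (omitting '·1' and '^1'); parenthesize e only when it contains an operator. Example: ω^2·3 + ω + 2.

8

step 0: 8 = 2·4; sub 5 for 4: 2·5; = 10; G_1 = 10−1 = 9
step 1: 9 = 5 + 4; sub 6 for 5: 6 + 4; = 10; G_2 = 10−1 = 9
step 2: 9 = 6 + 3; sub 7 for 6: 7 + 3; = 10; G_3 = 10−1 = 9
step 3: 9 = 7 + 2; sub 8 for 7: 8 + 2; = 10; G_4 = 10−1 = 9
step 4: 9 = 8 + 1; sub 9 for 8: 9 + 1; = 10; G_5 = 10−1 = 9
step 5: 9 = 9; sub 10 for 9: 10; = 10; G_6 = 10−1 = 9
step 6: 9 = 9; sub 11 for 10: 9; = 9; G_7 = 9−1 = 8
step 7: 8 = 8; sub 12 for 11: 8; = 8; G_8 = 8−1 = 7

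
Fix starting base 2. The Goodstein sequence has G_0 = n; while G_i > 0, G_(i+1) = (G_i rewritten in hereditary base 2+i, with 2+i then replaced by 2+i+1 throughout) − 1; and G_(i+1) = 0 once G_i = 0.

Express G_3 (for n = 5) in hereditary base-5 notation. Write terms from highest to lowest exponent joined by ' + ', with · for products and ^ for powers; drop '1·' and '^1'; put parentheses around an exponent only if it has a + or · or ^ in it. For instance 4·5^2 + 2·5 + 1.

5 —HB2→ 2^2 + 1 —bump→ 3^3 + 1 = 28 —(−1)→ 27
27 —HB3→ 3^3 —bump→ 4^4 = 256 —(−1)→ 255
255 —HB4→ 3·4^3 + 3·4^2 + 3·4 + 3 —bump→ 3·5^3 + 3·5^2 + 3·5 + 3 = 468 —(−1)→ 467
467 —HB5→ 3·5^3 + 3·5^2 + 3·5 + 2 —bump→ 3·6^3 + 3·6^2 + 3·6 + 2 = 776 —(−1)→ 775

3·5^3 + 3·5^2 + 3·5 + 2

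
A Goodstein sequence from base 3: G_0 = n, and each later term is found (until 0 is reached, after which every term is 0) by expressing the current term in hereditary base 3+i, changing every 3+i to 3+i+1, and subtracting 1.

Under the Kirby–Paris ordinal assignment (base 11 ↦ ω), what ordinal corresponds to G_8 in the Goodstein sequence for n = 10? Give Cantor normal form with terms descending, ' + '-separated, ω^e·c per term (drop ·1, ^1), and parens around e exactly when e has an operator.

ω·3 + 8

base 3: 10 = 3^2 + 1; at 4: 4^2 + 1 = 17; next = 16
base 4: 16 = 4^2; at 5: 5^2 = 25; next = 24
base 5: 24 = 4·5 + 4; at 6: 4·6 + 4 = 28; next = 27
base 6: 27 = 4·6 + 3; at 7: 4·7 + 3 = 31; next = 30
base 7: 30 = 4·7 + 2; at 8: 4·8 + 2 = 34; next = 33
base 8: 33 = 4·8 + 1; at 9: 4·9 + 1 = 37; next = 36
base 9: 36 = 4·9; at 10: 4·10 = 40; next = 39
base 10: 39 = 3·10 + 9; at 11: 3·11 + 9 = 42; next = 41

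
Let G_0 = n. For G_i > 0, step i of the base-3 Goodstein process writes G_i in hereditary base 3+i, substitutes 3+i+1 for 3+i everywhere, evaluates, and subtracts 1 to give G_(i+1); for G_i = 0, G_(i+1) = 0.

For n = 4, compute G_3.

3

4 —HB3→ 3 + 1 —bump→ 4 + 1 = 5 —(−1)→ 4
4 —HB4→ 4 —bump→ 5 = 5 —(−1)→ 4
4 —HB5→ 4 —bump→ 4 = 4 —(−1)→ 3
3 —HB6→ 3 —bump→ 3 = 3 —(−1)→ 2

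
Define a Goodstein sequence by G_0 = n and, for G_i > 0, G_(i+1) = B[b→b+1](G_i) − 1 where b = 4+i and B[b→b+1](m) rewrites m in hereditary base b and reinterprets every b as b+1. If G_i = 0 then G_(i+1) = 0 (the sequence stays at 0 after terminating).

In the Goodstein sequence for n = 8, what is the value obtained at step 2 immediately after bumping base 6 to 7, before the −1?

10

G_0 = 8. HB_4(8) = 2·4. Bump = 10. G_1 = 9.
G_1 = 9. HB_5(9) = 5 + 4. Bump = 10. G_2 = 9.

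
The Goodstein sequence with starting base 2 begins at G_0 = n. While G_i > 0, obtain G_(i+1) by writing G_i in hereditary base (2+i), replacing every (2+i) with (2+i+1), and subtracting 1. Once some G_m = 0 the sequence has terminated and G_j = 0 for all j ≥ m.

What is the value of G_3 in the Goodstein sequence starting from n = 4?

60

base 2: 4 = 2^2; at 3: 3^3 = 27; next = 26
base 3: 26 = 2·3^2 + 2·3 + 2; at 4: 2·4^2 + 2·4 + 2 = 42; next = 41
base 4: 41 = 2·4^2 + 2·4 + 1; at 5: 2·5^2 + 2·5 + 1 = 61; next = 60
base 5: 60 = 2·5^2 + 2·5; at 6: 2·6^2 + 2·6 = 84; next = 83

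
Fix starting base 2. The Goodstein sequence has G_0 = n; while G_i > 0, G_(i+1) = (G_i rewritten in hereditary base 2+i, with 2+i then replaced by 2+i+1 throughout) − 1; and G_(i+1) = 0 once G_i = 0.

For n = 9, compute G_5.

G_0=9  [base 2] 2^(2 + 1) + 1  →[2↦3]→  3^(3 + 1) + 1 = 82  −1 ⇒ G_1=81
G_1=81  [base 3] 3^(3 + 1)  →[3↦4]→  4^(4 + 1) = 1024  −1 ⇒ G_2=1023
G_2=1023  [base 4] 3·4^4 + 3·4^3 + 3·4^2 + 3·4 + 3  →[4↦5]→  3·5^5 + 3·5^3 + 3·5^2 + 3·5 + 3 = 9843  −1 ⇒ G_3=9842
G_3=9842  [base 5] 3·5^5 + 3·5^3 + 3·5^2 + 3·5 + 2  →[5↦6]→  3·6^6 + 3·6^3 + 3·6^2 + 3·6 + 2 = 140744  −1 ⇒ G_4=140743
G_4=140743  [base 6] 3·6^6 + 3·6^3 + 3·6^2 + 3·6 + 1  →[6↦7]→  3·7^7 + 3·7^3 + 3·7^2 + 3·7 + 1 = 2471827  −1 ⇒ G_5=2471826

2471826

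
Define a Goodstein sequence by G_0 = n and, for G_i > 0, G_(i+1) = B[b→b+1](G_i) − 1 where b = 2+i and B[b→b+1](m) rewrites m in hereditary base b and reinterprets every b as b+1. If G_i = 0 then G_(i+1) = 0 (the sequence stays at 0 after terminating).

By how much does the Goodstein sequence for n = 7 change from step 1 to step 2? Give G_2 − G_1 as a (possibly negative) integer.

229

[0] 7 ≡ 2^2 + 2 + 1 (base 2). Lift 3: 31. −1: 30.
[1] 30 ≡ 3^3 + 3 (base 3). Lift 4: 260. −1: 259.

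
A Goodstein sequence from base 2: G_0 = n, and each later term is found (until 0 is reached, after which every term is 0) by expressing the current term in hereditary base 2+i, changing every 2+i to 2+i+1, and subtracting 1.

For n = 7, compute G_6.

16777215

base 2: 7 = 2^2 + 2 + 1; at 3: 3^3 + 3 + 1 = 31; next = 30
base 3: 30 = 3^3 + 3; at 4: 4^4 + 4 = 260; next = 259
base 4: 259 = 4^4 + 3; at 5: 5^5 + 3 = 3128; next = 3127
base 5: 3127 = 5^5 + 2; at 6: 6^6 + 2 = 46658; next = 46657
base 6: 46657 = 6^6 + 1; at 7: 7^7 + 1 = 823544; next = 823543
base 7: 823543 = 7^7; at 8: 8^8 = 16777216; next = 16777215
base 8: 16777215 = 7·8^7 + 7·8^6 + 7·8^5 + 7·8^4 + 7·8^3 + 7·8^2 + 7·8 + 7; at 9: 7·9^7 + 7·9^6 + 7·9^5 + 7·9^4 + 7·9^3 + 7·9^2 + 7·9 + 7 = 37665880; next = 37665879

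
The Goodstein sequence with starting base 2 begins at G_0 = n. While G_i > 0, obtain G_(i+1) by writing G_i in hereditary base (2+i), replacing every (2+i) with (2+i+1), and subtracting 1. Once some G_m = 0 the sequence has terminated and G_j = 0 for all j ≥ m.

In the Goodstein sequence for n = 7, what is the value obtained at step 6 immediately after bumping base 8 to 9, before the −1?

37665880

7 —HB2→ 2^2 + 2 + 1 —bump→ 3^3 + 3 + 1 = 31 —(−1)→ 30
30 —HB3→ 3^3 + 3 —bump→ 4^4 + 4 = 260 —(−1)→ 259
259 —HB4→ 4^4 + 3 —bump→ 5^5 + 3 = 3128 —(−1)→ 3127
3127 —HB5→ 5^5 + 2 —bump→ 6^6 + 2 = 46658 —(−1)→ 46657
46657 —HB6→ 6^6 + 1 —bump→ 7^7 + 1 = 823544 —(−1)→ 823543
823543 —HB7→ 7^7 —bump→ 8^8 = 16777216 —(−1)→ 16777215
16777215 —HB8→ 7·8^7 + 7·8^6 + 7·8^5 + 7·8^4 + 7·8^3 + 7·8^2 + 7·8 + 7 —bump→ 7·9^7 + 7·9^6 + 7·9^5 + 7·9^4 + 7·9^3 + 7·9^2 + 7·9 + 7 = 37665880 —(−1)→ 37665879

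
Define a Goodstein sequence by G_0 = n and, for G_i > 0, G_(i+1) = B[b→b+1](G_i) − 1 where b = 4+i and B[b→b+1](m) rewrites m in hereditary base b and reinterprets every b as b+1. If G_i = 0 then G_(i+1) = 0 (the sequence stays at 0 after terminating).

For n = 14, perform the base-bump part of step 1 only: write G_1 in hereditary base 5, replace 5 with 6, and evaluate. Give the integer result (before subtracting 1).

19

base 4: 14 = 3·4 + 2; at 5: 3·5 + 2 = 17; next = 16
base 5: 16 = 3·5 + 1; at 6: 3·6 + 1 = 19; next = 18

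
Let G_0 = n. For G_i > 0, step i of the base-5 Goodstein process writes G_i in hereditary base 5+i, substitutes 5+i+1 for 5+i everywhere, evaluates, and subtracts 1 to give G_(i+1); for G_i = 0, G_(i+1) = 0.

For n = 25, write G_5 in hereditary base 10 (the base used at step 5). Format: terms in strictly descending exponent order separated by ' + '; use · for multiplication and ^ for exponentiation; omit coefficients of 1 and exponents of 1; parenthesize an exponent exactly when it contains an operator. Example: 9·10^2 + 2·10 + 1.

5·10 + 1

G_0 = 25. HB_5(25) = 5^2. Bump = 36. G_1 = 35.
G_1 = 35. HB_6(35) = 5·6 + 5. Bump = 40. G_2 = 39.
G_2 = 39. HB_7(39) = 5·7 + 4. Bump = 44. G_3 = 43.
G_3 = 43. HB_8(43) = 5·8 + 3. Bump = 48. G_4 = 47.
G_4 = 47. HB_9(47) = 5·9 + 2. Bump = 52. G_5 = 51.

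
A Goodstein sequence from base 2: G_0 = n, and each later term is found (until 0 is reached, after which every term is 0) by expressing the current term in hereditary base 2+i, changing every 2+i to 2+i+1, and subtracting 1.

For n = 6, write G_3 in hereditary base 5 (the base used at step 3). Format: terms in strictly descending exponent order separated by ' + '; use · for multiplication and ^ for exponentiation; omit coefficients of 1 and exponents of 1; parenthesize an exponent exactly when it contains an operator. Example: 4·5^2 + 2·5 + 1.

(0) 6|_2 = 2^2 + 2 ↦ 3^3 + 3|_3 = 30 ⇒ 29
(1) 29|_3 = 3^3 + 2 ↦ 4^4 + 2|_4 = 258 ⇒ 257
(2) 257|_4 = 4^4 + 1 ↦ 5^5 + 1|_5 = 3126 ⇒ 3125
(3) 3125|_5 = 5^5 ↦ 6^6|_6 = 46656 ⇒ 46655

5^5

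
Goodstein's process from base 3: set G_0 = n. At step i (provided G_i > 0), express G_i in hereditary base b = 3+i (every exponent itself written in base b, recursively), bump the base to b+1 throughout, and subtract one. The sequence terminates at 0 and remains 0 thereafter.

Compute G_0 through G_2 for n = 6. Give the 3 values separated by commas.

(0) 6|_3 = 2·3 ↦ 2·4|_4 = 8 ⇒ 7
(1) 7|_4 = 4 + 3 ↦ 5 + 3|_5 = 8 ⇒ 7

6, 7, 7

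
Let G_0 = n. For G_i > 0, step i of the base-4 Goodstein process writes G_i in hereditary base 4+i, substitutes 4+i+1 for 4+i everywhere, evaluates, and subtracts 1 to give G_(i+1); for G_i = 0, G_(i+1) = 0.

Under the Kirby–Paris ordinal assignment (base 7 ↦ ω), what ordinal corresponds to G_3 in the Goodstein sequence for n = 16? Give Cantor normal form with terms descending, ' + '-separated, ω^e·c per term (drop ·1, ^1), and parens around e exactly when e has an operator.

i=0: 16 = 4^2 (b=4); 4→5: 5^2 = 25; 25−1 = 24
i=1: 24 = 4·5 + 4 (b=5); 5→6: 4·6 + 4 = 28; 28−1 = 27
i=2: 27 = 4·6 + 3 (b=6); 6→7: 4·7 + 3 = 31; 31−1 = 30
i=3: 30 = 4·7 + 2 (b=7); 7→8: 4·8 + 2 = 34; 34−1 = 33

ω·4 + 2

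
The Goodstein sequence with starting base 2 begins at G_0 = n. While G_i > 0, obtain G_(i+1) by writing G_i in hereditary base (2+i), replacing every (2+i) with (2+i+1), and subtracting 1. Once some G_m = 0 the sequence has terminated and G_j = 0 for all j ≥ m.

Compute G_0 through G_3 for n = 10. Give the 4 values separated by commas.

10 —HB2→ 2^(2 + 1) + 2 —bump→ 3^(3 + 1) + 3 = 84 —(−1)→ 83
83 —HB3→ 3^(3 + 1) + 2 —bump→ 4^(4 + 1) + 2 = 1026 —(−1)→ 1025
1025 —HB4→ 4^(4 + 1) + 1 —bump→ 5^(5 + 1) + 1 = 15626 —(−1)→ 15625

10, 83, 1025, 15625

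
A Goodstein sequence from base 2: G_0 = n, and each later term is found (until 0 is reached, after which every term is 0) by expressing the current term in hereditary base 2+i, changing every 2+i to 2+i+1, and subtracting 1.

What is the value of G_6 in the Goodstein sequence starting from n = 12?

134217867

step 0: 12 = 2^(2 + 1) + 2^2; sub 3 for 2: 3^(3 + 1) + 3^3; = 108; G_1 = 108−1 = 107
step 1: 107 = 3^(3 + 1) + 2·3^2 + 2·3 + 2; sub 4 for 3: 4^(4 + 1) + 2·4^2 + 2·4 + 2; = 1066; G_2 = 1066−1 = 1065
step 2: 1065 = 4^(4 + 1) + 2·4^2 + 2·4 + 1; sub 5 for 4: 5^(5 + 1) + 2·5^2 + 2·5 + 1; = 15686; G_3 = 15686−1 = 15685
step 3: 15685 = 5^(5 + 1) + 2·5^2 + 2·5; sub 6 for 5: 6^(6 + 1) + 2·6^2 + 2·6; = 280020; G_4 = 280020−1 = 280019
step 4: 280019 = 6^(6 + 1) + 2·6^2 + 6 + 5; sub 7 for 6: 7^(7 + 1) + 2·7^2 + 7 + 5; = 5764911; G_5 = 5764911−1 = 5764910
step 5: 5764910 = 7^(7 + 1) + 2·7^2 + 7 + 4; sub 8 for 7: 8^(8 + 1) + 2·8^2 + 8 + 4; = 134217868; G_6 = 134217868−1 = 134217867
step 6: 134217867 = 8^(8 + 1) + 2·8^2 + 8 + 3; sub 9 for 8: 9^(9 + 1) + 2·9^2 + 9 + 3; = 3486784575; G_7 = 3486784575−1 = 3486784574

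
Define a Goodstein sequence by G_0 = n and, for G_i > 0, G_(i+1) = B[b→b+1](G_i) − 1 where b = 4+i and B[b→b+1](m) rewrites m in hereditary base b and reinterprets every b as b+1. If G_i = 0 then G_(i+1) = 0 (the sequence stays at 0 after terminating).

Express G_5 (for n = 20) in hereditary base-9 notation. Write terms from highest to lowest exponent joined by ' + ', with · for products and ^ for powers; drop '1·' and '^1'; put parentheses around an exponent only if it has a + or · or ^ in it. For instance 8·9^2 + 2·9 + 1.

9^2

step 0: 20 = 4^2 + 4; sub 5 for 4: 5^2 + 5; = 30; G_1 = 30−1 = 29
step 1: 29 = 5^2 + 4; sub 6 for 5: 6^2 + 4; = 40; G_2 = 40−1 = 39
step 2: 39 = 6^2 + 3; sub 7 for 6: 7^2 + 3; = 52; G_3 = 52−1 = 51
step 3: 51 = 7^2 + 2; sub 8 for 7: 8^2 + 2; = 66; G_4 = 66−1 = 65
step 4: 65 = 8^2 + 1; sub 9 for 8: 9^2 + 1; = 82; G_5 = 82−1 = 81
step 5: 81 = 9^2; sub 10 for 9: 10^2; = 100; G_6 = 100−1 = 99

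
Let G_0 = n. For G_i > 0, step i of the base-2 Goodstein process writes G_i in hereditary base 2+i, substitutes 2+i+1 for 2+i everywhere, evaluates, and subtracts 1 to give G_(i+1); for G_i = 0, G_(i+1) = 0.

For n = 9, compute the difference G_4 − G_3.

130901

(0) 9|_2 = 2^(2 + 1) + 1 ↦ 3^(3 + 1) + 1|_3 = 82 ⇒ 81
(1) 81|_3 = 3^(3 + 1) ↦ 4^(4 + 1)|_4 = 1024 ⇒ 1023
(2) 1023|_4 = 3·4^4 + 3·4^3 + 3·4^2 + 3·4 + 3 ↦ 3·5^5 + 3·5^3 + 3·5^2 + 3·5 + 3|_5 = 9843 ⇒ 9842
(3) 9842|_5 = 3·5^5 + 3·5^3 + 3·5^2 + 3·5 + 2 ↦ 3·6^6 + 3·6^3 + 3·6^2 + 3·6 + 2|_6 = 140744 ⇒ 140743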